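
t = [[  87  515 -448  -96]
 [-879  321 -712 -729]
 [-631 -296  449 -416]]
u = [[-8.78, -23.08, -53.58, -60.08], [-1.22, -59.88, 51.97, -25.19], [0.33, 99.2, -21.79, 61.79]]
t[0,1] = 515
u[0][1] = -23.08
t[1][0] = -879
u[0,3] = -60.08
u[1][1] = -59.88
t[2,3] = -416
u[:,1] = [-23.08, -59.88, 99.2]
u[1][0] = -1.22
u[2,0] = 0.33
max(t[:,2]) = 449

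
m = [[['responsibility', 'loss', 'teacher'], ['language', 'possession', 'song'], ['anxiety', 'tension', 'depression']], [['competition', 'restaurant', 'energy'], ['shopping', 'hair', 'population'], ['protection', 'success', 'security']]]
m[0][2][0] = 'anxiety'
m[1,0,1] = 'restaurant'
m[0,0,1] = 'loss'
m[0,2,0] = 'anxiety'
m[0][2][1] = 'tension'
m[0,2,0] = 'anxiety'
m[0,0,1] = 'loss'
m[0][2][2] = 'depression'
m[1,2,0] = 'protection'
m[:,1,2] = ['song', 'population']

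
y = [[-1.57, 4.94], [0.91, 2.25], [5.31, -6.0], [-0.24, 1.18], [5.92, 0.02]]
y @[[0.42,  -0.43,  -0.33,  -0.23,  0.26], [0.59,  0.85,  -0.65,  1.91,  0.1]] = [[2.26, 4.87, -2.69, 9.8, 0.09], [1.71, 1.52, -1.76, 4.09, 0.46], [-1.31, -7.38, 2.15, -12.68, 0.78], [0.60, 1.11, -0.69, 2.31, 0.06], [2.5, -2.53, -1.97, -1.32, 1.54]]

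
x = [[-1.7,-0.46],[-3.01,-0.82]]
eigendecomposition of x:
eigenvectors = [[-0.49,0.26], [-0.87,-0.97]]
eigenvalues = [-2.52, -0.0]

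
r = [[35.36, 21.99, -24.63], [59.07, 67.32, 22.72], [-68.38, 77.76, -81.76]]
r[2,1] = 77.76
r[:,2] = [-24.63, 22.72, -81.76]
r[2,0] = -68.38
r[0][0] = 35.36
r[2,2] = -81.76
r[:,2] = [-24.63, 22.72, -81.76]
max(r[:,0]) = 59.07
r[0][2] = -24.63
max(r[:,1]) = 77.76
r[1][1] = 67.32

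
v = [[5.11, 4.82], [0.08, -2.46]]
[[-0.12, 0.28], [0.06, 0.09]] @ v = [[-0.59, -1.27], [0.31, 0.07]]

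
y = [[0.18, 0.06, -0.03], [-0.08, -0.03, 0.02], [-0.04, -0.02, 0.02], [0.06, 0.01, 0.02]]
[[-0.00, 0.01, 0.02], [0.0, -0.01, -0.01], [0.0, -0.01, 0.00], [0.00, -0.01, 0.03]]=y@[[0.04, -0.06, 0.26],[-0.10, 0.23, -0.08],[0.16, -0.32, 0.61]]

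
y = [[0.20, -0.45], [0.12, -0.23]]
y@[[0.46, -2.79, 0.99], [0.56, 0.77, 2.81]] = [[-0.16,-0.9,-1.07], [-0.07,-0.51,-0.53]]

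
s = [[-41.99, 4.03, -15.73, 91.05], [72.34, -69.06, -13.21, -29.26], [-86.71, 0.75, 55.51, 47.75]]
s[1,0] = 72.34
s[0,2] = -15.73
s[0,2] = -15.73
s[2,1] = 0.75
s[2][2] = 55.51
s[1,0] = 72.34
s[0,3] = 91.05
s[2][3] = 47.75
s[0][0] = -41.99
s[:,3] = [91.05, -29.26, 47.75]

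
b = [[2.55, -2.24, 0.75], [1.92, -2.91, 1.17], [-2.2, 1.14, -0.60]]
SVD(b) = [[-0.62, 0.23, 0.75], [-0.65, -0.69, -0.33], [0.44, -0.69, 0.58]] @ diag([5.56090263259491, 1.0720809951469208, 0.18056647153830652]) @ [[-0.68, 0.68, -0.27], [0.73, 0.65, -0.2], [0.04, -0.33, -0.94]]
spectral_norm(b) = 5.56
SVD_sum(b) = [[2.37, -2.36, 0.93], [2.46, -2.45, 0.96], [-1.66, 1.66, -0.65]] + [[0.18, 0.16, -0.05], [-0.54, -0.48, 0.15], [-0.54, -0.48, 0.15]] + [[0.00,-0.05,-0.13],[-0.0,0.02,0.06],[0.00,-0.03,-0.10]]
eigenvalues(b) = [1.41, -1.99, -0.38]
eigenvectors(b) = [[0.7,-0.45,0.19], [0.12,-0.89,0.53], [-0.7,0.03,0.83]]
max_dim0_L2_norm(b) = 3.88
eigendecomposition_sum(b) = [[1.70, -0.84, 0.14], [0.3, -0.15, 0.03], [-1.69, 0.84, -0.14]] + [[0.95, -1.44, 0.70], [1.91, -2.9, 1.41], [-0.06, 0.09, -0.04]] + [[-0.10, 0.05, -0.10], [-0.29, 0.13, -0.26], [-0.45, 0.21, -0.41]]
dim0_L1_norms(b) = [6.67, 6.29, 2.52]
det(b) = 1.08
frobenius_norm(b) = 5.67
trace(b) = -0.96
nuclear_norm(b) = 6.81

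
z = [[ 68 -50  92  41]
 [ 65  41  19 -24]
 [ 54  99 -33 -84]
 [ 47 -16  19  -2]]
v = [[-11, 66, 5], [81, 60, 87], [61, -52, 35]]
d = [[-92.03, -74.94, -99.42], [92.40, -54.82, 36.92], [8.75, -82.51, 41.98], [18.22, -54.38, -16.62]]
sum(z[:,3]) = -69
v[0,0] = -11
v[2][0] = 61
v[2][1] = -52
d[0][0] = -92.03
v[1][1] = 60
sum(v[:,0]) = 131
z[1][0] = 65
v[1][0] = 81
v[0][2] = 5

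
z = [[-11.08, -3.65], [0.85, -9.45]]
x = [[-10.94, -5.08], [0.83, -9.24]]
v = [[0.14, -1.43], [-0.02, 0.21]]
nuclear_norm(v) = 1.45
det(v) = 0.00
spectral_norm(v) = 1.45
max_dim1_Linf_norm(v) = 1.43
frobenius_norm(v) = 1.45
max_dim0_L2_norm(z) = 11.11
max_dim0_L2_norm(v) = 1.45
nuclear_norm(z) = 21.02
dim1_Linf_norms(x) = [10.94, 9.24]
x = z + v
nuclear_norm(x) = 21.03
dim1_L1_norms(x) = [16.02, 10.07]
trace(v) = 0.35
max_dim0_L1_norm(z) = 13.1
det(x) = 105.30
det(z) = 107.81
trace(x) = -20.18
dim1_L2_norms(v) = [1.44, 0.21]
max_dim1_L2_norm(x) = 12.06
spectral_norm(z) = 12.13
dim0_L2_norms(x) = [10.97, 10.54]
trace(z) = -20.53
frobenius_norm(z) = 15.04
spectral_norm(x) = 12.80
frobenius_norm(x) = 15.22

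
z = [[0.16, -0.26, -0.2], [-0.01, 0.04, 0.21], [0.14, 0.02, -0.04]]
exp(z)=[[1.16,  -0.29,  -0.24], [0.0,  1.04,  0.21], [0.15,  0.0,  0.95]]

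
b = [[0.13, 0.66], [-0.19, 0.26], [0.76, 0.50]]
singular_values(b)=[1.05, 0.52]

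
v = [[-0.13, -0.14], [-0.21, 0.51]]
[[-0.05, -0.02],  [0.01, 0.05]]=v @ [[0.25, 0.04], [0.13, 0.11]]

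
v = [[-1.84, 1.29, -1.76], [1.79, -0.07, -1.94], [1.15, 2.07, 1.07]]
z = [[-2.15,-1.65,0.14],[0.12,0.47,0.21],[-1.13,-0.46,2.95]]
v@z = [[6.10, 4.45, -5.18], [-1.66, -2.09, -5.49], [-3.43, -1.42, 3.75]]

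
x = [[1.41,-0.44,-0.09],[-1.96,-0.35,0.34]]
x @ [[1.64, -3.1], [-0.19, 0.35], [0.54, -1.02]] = [[2.35, -4.43], [-2.96, 5.61]]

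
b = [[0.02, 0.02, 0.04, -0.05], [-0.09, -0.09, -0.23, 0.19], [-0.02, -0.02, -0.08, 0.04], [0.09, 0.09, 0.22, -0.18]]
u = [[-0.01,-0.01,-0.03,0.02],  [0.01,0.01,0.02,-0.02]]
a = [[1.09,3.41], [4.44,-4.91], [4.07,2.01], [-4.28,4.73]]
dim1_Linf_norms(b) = [0.05, 0.23, 0.08, 0.22]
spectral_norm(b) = 0.46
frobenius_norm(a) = 10.86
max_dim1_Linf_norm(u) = 0.03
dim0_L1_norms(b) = [0.22, 0.22, 0.57, 0.46]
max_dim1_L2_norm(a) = 6.62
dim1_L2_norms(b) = [0.07, 0.32, 0.09, 0.31]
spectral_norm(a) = 9.45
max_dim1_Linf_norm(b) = 0.23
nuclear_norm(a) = 14.80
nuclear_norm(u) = 0.05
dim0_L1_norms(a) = [13.88, 15.06]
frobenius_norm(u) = 0.05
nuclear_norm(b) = 0.49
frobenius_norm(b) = 0.46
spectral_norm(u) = 0.05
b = a @ u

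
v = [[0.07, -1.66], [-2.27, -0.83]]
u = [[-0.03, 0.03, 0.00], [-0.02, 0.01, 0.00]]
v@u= [[0.03,-0.01,0.0], [0.08,-0.08,0.0]]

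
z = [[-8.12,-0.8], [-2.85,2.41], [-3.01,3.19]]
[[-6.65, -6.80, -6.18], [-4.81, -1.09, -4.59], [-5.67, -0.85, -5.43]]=z @ [[0.91, 0.79, 0.85], [-0.92, 0.48, -0.90]]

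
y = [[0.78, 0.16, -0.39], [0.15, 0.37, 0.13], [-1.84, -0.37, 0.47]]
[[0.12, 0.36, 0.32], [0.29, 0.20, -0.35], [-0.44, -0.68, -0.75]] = y@[[0.22, 0.14, 0.63], [0.56, 0.62, -1.18], [0.37, -0.4, -0.05]]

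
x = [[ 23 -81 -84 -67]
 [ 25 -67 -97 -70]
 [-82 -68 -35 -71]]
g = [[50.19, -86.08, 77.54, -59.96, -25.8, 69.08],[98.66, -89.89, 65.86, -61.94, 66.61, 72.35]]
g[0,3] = -59.96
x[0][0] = 23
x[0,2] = -84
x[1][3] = -70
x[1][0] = 25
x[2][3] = -71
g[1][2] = 65.86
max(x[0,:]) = 23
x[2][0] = -82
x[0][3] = -67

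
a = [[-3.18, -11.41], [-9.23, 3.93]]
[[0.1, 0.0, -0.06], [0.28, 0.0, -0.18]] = a@[[-0.03, 0.0, 0.02],[-0.0, 0.0, 0.0]]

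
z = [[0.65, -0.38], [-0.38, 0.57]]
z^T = [[0.65, -0.38], [-0.38, 0.57]]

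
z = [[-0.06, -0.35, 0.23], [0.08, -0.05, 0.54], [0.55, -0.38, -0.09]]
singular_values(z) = [0.7, 0.6, 0.28]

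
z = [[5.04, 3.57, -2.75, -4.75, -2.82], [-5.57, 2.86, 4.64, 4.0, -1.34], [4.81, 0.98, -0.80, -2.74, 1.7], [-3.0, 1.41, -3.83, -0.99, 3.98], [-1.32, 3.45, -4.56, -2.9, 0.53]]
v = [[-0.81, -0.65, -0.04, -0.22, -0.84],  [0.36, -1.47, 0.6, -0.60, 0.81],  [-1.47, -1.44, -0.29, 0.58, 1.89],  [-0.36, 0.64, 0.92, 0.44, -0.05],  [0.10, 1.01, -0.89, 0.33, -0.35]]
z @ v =[[2.67, -10.45, 0.88, -7.87, -5.31], [-2.85, -6.06, 5.47, 3.52, 16.03], [-1.21, -3.45, -3.41, -2.75, -5.22], [9.32, 8.78, -2.38, -1.53, -4.92], [10.11, 1.03, 0.31, -5.53, -4.76]]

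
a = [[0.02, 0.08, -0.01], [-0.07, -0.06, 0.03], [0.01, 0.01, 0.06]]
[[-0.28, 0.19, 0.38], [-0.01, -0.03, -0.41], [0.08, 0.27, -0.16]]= a @[[4.54, -0.37, 0.91],[-4.44, 2.97, 4.07],[1.37, 4.02, -3.52]]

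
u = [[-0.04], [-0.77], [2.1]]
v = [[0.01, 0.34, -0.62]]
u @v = [[-0.0,-0.01,0.02], [-0.01,-0.26,0.48], [0.02,0.71,-1.30]]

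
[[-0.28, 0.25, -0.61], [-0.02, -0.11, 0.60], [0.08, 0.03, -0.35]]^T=[[-0.28, -0.02, 0.08], [0.25, -0.11, 0.03], [-0.61, 0.60, -0.35]]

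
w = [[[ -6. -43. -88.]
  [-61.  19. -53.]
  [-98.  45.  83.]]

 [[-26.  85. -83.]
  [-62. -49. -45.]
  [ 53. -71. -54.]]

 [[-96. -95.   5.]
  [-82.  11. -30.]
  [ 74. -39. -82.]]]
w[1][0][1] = 85.0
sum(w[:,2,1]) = -65.0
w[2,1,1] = 11.0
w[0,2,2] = 83.0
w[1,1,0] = -62.0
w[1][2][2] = -54.0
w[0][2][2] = 83.0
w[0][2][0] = -98.0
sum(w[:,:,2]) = -347.0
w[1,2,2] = -54.0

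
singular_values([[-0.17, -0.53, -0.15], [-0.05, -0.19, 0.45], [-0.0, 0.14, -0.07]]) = [0.61, 0.48, 0.04]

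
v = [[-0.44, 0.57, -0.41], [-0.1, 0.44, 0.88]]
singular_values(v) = [1.0, 0.82]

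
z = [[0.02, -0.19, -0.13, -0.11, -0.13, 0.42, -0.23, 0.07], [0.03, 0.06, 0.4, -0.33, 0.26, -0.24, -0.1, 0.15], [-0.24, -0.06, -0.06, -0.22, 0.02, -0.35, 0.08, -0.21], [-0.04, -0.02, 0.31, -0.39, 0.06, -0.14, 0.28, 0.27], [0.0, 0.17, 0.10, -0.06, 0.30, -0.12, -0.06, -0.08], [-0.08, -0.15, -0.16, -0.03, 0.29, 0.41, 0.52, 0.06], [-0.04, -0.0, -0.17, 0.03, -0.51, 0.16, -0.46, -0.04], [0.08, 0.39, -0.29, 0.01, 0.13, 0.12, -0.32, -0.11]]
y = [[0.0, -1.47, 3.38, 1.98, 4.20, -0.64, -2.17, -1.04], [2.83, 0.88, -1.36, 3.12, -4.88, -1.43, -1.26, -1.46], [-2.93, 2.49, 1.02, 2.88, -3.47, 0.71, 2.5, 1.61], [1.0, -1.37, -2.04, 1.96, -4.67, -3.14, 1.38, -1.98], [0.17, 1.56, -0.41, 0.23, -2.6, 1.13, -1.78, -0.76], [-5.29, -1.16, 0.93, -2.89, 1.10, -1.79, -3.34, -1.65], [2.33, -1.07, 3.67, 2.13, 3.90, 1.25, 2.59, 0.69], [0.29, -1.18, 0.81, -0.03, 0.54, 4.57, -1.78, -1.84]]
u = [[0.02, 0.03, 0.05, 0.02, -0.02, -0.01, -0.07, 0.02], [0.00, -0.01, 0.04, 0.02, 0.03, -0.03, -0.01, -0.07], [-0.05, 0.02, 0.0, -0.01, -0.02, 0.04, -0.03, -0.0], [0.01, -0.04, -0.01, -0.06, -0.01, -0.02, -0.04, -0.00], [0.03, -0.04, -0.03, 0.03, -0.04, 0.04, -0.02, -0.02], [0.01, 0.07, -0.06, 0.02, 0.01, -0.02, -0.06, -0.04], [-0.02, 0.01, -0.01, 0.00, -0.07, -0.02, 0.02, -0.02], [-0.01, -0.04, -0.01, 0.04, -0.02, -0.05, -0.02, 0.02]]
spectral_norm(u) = 0.13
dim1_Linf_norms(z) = [0.42, 0.4, 0.35, 0.39, 0.3, 0.52, 0.51, 0.39]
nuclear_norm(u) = 0.72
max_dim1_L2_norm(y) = 7.54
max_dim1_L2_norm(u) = 0.12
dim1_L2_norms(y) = [6.43, 7.07, 6.75, 6.96, 3.8, 7.54, 6.97, 5.46]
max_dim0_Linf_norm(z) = 0.52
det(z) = 0.00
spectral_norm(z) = 1.14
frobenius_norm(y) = 18.30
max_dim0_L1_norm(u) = 0.27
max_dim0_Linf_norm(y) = 5.29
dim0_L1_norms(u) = [0.15, 0.26, 0.21, 0.2, 0.22, 0.23, 0.27, 0.19]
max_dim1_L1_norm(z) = 1.7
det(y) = 11582.12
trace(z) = -0.23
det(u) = 0.00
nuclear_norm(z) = 4.04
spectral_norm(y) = 11.72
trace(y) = 0.22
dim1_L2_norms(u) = [0.1, 0.09, 0.08, 0.09, 0.09, 0.12, 0.08, 0.08]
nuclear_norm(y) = 42.83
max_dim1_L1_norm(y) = 18.15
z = y @ u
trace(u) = -0.07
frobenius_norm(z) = 1.77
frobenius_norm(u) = 0.26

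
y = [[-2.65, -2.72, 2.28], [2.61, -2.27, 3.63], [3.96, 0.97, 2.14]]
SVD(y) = [[0.01, -0.86, 0.51],[0.75, -0.33, -0.57],[0.66, 0.39, 0.64]] @ diag([6.260792167213889, 5.116416010627543, 0.7668563393148337]) @ [[0.73, -0.18, 0.67],[0.58, 0.68, -0.45],[-0.37, 0.72, 0.59]]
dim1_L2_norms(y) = [4.43, 5.01, 4.6]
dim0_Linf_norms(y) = [3.96, 2.72, 3.63]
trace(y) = -2.78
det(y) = 24.56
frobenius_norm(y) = 8.12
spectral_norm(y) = 6.26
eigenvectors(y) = [[0.05, 0.83, 0.68], [0.58, -0.14, -0.54], [0.81, -0.54, -0.50]]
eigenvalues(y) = [3.07, -3.67, -2.18]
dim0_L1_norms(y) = [9.22, 5.96, 8.05]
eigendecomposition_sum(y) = [[0.13, -0.03, 0.20], [1.46, -0.32, 2.32], [2.05, -0.45, 3.27]] + [[-1.69, -6.57, 4.77], [0.29, 1.13, -0.82], [1.1, 4.29, -3.11]] + [[-1.09, 3.88, -2.69], [0.86, -3.08, 2.13], [0.8, -2.87, 1.99]]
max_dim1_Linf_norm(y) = 3.96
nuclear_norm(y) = 12.14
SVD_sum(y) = [[0.05,-0.01,0.05], [3.42,-0.83,3.13], [2.99,-0.72,2.75]] + [[-2.56, -2.99, 2.00], [-0.97, -1.13, 0.76], [1.15, 1.34, -0.90]] + [[-0.14, 0.28, 0.23],[0.16, -0.31, -0.26],[-0.18, 0.35, 0.29]]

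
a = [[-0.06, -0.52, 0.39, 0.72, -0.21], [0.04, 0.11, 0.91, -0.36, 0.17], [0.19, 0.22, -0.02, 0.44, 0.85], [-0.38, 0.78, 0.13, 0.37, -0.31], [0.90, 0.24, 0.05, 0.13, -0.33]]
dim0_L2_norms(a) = [1.0, 1.0, 1.0, 1.0, 1.0]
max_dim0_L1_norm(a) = 2.02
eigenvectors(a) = [[(-0.25+0.35j),-0.25-0.35j,-0.01-0.54j,-0.01+0.54j,(0.23+0j)], [(-0.07+0.41j),(-0.07-0.41j),(-0.17+0.41j),(-0.17-0.41j),(0.51+0j)], [(-0.27-0.46j),(-0.27+0.46j),-0.17-0.04j,-0.17+0.04j,0.61+0.00j], [(0.17-0.01j),0.17+0.01j,(0.6+0j),0.60-0.00j,0.46+0.00j], [(0.58+0j),(0.58-0j),(-0.28-0.2j),(-0.28+0.2j),0.31+0.00j]]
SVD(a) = [[-0.06, -0.32, 0.14, 0.31, 0.88],[0.47, -0.54, -0.40, -0.56, 0.10],[-0.45, -0.63, 0.53, -0.20, -0.28],[0.69, 0.12, 0.71, -0.05, -0.00],[0.31, -0.44, -0.18, 0.74, -0.37]] @ diag([1.0041228126965573, 1.0017652321611237, 0.998721600614646, 0.9968042723494239, 0.9927941396619847]) @ [[-0.05, 0.60, 0.51, -0.12, -0.61], [-0.56, -0.04, -0.61, -0.33, -0.45], [-0.35, 0.51, -0.24, 0.72, 0.19], [0.61, -0.13, -0.36, 0.42, -0.56], [-0.44, -0.61, 0.42, 0.43, -0.29]]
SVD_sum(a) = [[0.0, -0.04, -0.03, 0.01, 0.04], [-0.02, 0.28, 0.24, -0.05, -0.28], [0.02, -0.27, -0.23, 0.05, 0.28], [-0.04, 0.41, 0.36, -0.08, -0.42], [-0.02, 0.18, 0.16, -0.04, -0.19]] + [[0.18,  0.01,  0.20,  0.10,  0.15], [0.30,  0.02,  0.34,  0.18,  0.25], [0.35,  0.03,  0.39,  0.20,  0.28], [-0.07,  -0.01,  -0.07,  -0.04,  -0.05], [0.24,  0.02,  0.27,  0.14,  0.20]] + [[-0.05, 0.07, -0.03, 0.1, 0.03],[0.14, -0.21, 0.10, -0.29, -0.08],[-0.19, 0.27, -0.13, 0.38, 0.10],[-0.25, 0.36, -0.17, 0.51, 0.13],[0.06, -0.09, 0.04, -0.13, -0.03]] + [[0.19, -0.04, -0.11, 0.13, -0.17], [-0.34, 0.07, 0.2, -0.23, 0.31], [-0.12, 0.02, 0.07, -0.08, 0.11], [-0.03, 0.01, 0.02, -0.02, 0.03], [0.45, -0.09, -0.26, 0.31, -0.41]] + [[-0.38, -0.53, 0.37, 0.37, -0.25], [-0.04, -0.06, 0.04, 0.04, -0.03], [0.12, 0.17, -0.12, -0.12, 0.08], [0.0, 0.0, -0.00, -0.0, 0.00], [0.16, 0.22, -0.15, -0.16, 0.1]]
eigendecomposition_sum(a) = [[(-0.14+0.12j),-0.17+0.05j,0.21+0.09j,-0.00-0.07j,(-0.03-0.25j)], [-0.07+0.17j,(-0.13+0.12j),0.22-0.01j,-0.03-0.06j,(-0.13-0.21j)], [(-0.07-0.22j),(0.03-0.22j),-0.21+0.19j,(0.08+0.03j),(0.29+0.09j)], [0.07+0.01j,(0.06+0.04j),-0.03-0.08j,-0.02+0.02j,(-0.07+0.07j)], [(0.24+0.05j),0.19+0.14j,-0.06-0.30j,(-0.08+0.06j),-0.25+0.22j]] + [[-0.14-0.12j,  -0.17-0.05j,  (0.21-0.09j),  (-0+0.07j),  -0.03+0.25j], [(-0.07-0.17j),  -0.13-0.12j,  (0.22+0.01j),  (-0.03+0.06j),  -0.13+0.21j], [-0.07+0.22j,  (0.03+0.22j),  (-0.21-0.19j),  (0.08-0.03j),  0.29-0.09j], [0.07-0.01j,  0.06-0.04j,  (-0.03+0.08j),  -0.02-0.02j,  -0.07-0.07j], [0.24-0.05j,  (0.19-0.14j),  (-0.06+0.3j),  (-0.08-0.06j),  -0.25-0.22j]] + [[(0.08+0.28j), -0.15-0.19j, -0.08+0.05j, (0.31-0.09j), -0.11+0.15j], [(0.03-0.24j), 0.05+0.19j, 0.08-0.01j, -0.27-0.03j, 0.13-0.07j], [0.10-0.00j, -0.07+0.03j, 0.01+0.03j, (-0-0.11j), 0.04+0.05j], [(-0.31+0.08j), 0.21-0.16j, (-0.05-0.09j), 0.10+0.35j, -0.16-0.13j], [0.17+0.06j, -0.15+0.01j, -0.01+0.06j, 0.07-0.19j, 0.03+0.11j]] + [[0.08-0.28j, -0.15+0.19j, (-0.08-0.05j), 0.31+0.09j, -0.11-0.15j],[(0.03+0.24j), (0.05-0.19j), (0.08+0.01j), -0.27+0.03j, (0.13+0.07j)],[(0.1+0j), -0.07-0.03j, (0.01-0.03j), -0.00+0.11j, 0.04-0.05j],[-0.31-0.08j, (0.21+0.16j), -0.05+0.09j, 0.10-0.35j, (-0.16+0.13j)],[0.17-0.06j, -0.15-0.01j, (-0.01-0.06j), 0.07+0.19j, 0.03-0.11j]] + [[0.05-0.00j, 0.12+0.00j, (0.14-0j), 0.11+0.00j, 0.07-0.00j], [(0.12-0j), (0.26+0j), 0.31-0.00j, (0.24+0j), 0.16-0.00j], [0.14-0.00j, 0.31+0.00j, (0.38-0j), 0.28+0.00j, 0.19-0.00j], [0.11-0.00j, 0.24+0.00j, 0.28-0.00j, (0.21+0j), (0.15-0j)], [(0.07-0j), (0.16+0j), 0.19-0.00j, 0.15+0.00j, (0.1-0j)]]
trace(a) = 0.07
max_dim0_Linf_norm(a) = 0.91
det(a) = 0.99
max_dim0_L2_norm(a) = 1.0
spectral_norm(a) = 1.00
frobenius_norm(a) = 2.23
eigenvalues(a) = [(-0.74+0.67j), (-0.74-0.67j), (0.27+0.96j), (0.27-0.96j), (1+0j)]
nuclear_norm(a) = 4.99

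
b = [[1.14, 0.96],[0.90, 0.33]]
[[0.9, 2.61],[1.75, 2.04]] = b@[[2.84, 2.25], [-2.43, 0.05]]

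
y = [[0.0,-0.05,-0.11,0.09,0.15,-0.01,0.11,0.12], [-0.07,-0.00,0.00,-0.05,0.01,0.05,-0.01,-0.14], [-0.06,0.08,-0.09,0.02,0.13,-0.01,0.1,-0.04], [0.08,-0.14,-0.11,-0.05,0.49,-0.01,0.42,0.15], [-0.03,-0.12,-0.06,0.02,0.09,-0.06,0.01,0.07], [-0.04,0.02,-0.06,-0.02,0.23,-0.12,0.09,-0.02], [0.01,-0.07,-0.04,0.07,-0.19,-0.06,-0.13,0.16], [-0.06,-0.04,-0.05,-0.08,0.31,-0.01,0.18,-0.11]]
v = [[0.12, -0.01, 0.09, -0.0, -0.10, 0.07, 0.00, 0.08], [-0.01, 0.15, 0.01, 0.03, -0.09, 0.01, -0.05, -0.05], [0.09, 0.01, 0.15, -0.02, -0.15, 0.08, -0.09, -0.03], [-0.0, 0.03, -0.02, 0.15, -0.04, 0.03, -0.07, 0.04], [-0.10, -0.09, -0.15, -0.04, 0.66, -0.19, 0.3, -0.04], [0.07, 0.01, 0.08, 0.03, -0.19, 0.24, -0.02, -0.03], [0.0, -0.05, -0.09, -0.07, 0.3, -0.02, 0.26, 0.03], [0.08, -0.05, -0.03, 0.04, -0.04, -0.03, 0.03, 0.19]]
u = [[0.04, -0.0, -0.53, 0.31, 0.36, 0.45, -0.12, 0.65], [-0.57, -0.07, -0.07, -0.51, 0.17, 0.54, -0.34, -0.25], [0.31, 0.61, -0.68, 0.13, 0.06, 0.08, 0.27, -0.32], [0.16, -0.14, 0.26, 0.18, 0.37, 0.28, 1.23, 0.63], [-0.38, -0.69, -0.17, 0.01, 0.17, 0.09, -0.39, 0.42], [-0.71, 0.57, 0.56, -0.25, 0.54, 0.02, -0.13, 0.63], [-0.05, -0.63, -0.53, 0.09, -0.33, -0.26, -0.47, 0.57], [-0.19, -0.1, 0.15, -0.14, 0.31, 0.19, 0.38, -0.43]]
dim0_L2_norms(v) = [0.21, 0.19, 0.26, 0.18, 0.78, 0.33, 0.42, 0.23]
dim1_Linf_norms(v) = [0.12, 0.15, 0.15, 0.15, 0.66, 0.24, 0.3, 0.19]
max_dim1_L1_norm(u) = 3.41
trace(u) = -1.24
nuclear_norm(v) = 1.92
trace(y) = -0.41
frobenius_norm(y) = 1.00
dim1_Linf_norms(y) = [0.15, 0.14, 0.13, 0.49, 0.12, 0.23, 0.19, 0.31]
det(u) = -0.00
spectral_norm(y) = 0.88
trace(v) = 1.92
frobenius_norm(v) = 1.06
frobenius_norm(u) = 3.25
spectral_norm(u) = 1.76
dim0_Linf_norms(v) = [0.12, 0.15, 0.15, 0.15, 0.66, 0.24, 0.3, 0.19]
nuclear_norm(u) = 7.71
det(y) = -0.00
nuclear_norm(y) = 1.79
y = u @ v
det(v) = -0.00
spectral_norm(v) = 0.95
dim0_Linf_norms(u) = [0.71, 0.69, 0.68, 0.51, 0.54, 0.54, 1.23, 0.65]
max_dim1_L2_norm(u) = 1.51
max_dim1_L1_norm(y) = 1.45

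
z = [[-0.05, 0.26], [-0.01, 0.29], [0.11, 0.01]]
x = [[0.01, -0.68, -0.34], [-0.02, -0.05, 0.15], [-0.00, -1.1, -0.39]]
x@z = [[-0.03, -0.20],[0.02, -0.02],[-0.03, -0.32]]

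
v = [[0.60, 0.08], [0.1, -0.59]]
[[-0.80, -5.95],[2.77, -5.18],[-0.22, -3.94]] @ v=[[-1.08, 3.45], [1.14, 3.28], [-0.53, 2.31]]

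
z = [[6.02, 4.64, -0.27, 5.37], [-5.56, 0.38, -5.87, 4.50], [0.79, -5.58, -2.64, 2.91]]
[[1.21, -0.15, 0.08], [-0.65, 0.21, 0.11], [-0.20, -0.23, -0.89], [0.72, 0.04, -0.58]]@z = [[8.18, 5.11, 0.34, 6.06], [-4.99, -3.55, -1.35, -2.23], [-0.63, 3.95, 3.75, -4.70], [3.65, 6.59, 1.10, 2.36]]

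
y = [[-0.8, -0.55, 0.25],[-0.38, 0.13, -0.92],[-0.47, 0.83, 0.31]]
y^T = [[-0.80, -0.38, -0.47],[-0.55, 0.13, 0.83],[0.25, -0.92, 0.31]]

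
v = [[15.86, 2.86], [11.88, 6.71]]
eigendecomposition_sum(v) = [[15.12,3.61], [14.99,3.58]] + [[0.74, -0.75],[-3.11, 3.13]]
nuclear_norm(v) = 24.31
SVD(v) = [[-0.77, -0.64], [-0.64, 0.77]] @ diag([20.827365103129654, 3.478298845834998]) @ [[-0.95, -0.31], [-0.31, 0.95]]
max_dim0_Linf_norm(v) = 15.86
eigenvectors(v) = [[0.71, -0.23],[0.7, 0.97]]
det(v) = 72.44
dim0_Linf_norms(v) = [15.86, 6.71]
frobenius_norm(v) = 21.12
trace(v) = 22.57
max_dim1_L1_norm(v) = 18.72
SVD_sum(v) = [[15.16, 4.98],[12.71, 4.18]] + [[0.7, -2.12], [-0.83, 2.53]]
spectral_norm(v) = 20.83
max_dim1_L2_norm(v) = 16.12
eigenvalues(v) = [18.69, 3.88]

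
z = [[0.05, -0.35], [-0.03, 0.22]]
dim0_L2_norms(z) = [0.06, 0.41]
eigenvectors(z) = [[-0.99, 0.85], [-0.14, -0.53]]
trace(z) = 0.27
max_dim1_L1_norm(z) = 0.4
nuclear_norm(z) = 0.42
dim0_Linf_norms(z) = [0.05, 0.35]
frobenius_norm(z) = 0.42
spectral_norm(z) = 0.42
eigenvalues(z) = [0.0, 0.27]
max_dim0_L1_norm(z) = 0.57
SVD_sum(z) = [[0.05, -0.35], [-0.03, 0.22]] + [[0.00, 0.00], [0.00, 0.0]]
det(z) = 0.00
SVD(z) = [[-0.85, 0.53],[0.53, 0.85]] @ diag([0.4174907971195697, 0.0011976311895967385]) @ [[-0.14, 0.99], [0.99, 0.14]]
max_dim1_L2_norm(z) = 0.35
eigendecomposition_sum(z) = [[0.00, 0.00],[0.00, 0.00]] + [[0.05, -0.35], [-0.03, 0.22]]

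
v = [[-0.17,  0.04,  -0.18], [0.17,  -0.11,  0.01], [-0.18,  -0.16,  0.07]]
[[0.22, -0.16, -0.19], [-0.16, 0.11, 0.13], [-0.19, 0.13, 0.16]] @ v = [[-0.03, 0.06, -0.05], [0.02, -0.04, 0.04], [0.03, -0.05, 0.05]]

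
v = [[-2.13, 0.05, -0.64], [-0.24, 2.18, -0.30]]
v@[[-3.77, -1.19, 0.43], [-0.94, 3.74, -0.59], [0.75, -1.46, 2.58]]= [[7.5, 3.66, -2.60],  [-1.37, 8.88, -2.16]]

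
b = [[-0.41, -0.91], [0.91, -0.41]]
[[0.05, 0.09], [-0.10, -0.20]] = b @ [[-0.11, -0.22],[-0.0, -0.0]]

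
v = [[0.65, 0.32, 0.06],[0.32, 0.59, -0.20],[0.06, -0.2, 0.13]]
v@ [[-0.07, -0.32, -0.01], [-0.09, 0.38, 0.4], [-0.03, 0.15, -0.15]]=[[-0.08, -0.08, 0.11],[-0.07, 0.09, 0.26],[0.01, -0.08, -0.1]]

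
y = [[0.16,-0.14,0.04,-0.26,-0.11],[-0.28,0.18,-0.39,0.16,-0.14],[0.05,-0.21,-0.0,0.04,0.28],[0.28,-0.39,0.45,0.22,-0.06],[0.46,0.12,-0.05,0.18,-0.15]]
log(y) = [[-0.82+0.01j, -0.24+0.02j, (-0.03+0.02j), (-0.3+0j), -0.87-0.01j],[-0.01+1.22j, -0.49+1.46j, (-0.7+1.47j), (0.61+0.25j), (-0.29-0.53j)],[0.01+1.33j, -0.16+1.60j, -1.00+1.61j, -0.11+0.27j, 1.07-0.58j],[(0.91-0.31j), (-0.69-0.37j), (0.63-0.37j), (-0.75-0.06j), -0.60+0.13j],[(1.65-0.28j), 1.03-0.34j, -0.76-0.34j, 0.98-0.06j, -1.46+0.12j]]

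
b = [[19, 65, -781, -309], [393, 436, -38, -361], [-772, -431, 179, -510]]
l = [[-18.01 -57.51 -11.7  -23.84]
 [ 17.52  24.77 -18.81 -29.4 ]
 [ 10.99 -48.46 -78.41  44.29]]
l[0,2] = -11.7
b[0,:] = [19, 65, -781, -309]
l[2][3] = 44.29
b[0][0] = 19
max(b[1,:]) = 436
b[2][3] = -510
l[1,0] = 17.52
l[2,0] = 10.99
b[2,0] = -772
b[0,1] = 65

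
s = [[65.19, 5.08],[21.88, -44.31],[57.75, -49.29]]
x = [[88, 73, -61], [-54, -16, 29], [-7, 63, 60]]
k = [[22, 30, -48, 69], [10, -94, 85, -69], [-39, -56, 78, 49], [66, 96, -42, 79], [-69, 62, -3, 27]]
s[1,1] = -44.31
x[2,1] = 63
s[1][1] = -44.31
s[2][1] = -49.29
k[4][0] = -69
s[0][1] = 5.08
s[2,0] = 57.75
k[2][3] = 49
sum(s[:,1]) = -88.52000000000001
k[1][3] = -69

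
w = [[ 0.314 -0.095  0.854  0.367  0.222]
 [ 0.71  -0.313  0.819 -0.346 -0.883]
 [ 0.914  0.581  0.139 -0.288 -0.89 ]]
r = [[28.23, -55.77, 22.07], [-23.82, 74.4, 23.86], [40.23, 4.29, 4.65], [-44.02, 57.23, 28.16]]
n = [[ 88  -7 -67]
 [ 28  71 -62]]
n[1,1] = 71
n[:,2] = [-67, -62]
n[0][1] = -7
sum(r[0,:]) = -5.470000000000002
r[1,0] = -23.82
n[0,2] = -67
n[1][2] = -62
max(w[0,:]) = 0.854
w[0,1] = -0.095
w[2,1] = 0.581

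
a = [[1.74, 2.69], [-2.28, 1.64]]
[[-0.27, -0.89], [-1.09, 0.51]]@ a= [[1.56, -2.19], [-3.06, -2.10]]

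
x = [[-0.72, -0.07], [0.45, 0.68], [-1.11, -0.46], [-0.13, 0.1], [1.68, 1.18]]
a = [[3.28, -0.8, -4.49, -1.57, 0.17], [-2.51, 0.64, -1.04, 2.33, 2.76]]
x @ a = [[-2.19, 0.53, 3.31, 0.97, -0.32], [-0.23, 0.08, -2.73, 0.88, 1.95], [-2.49, 0.59, 5.46, 0.67, -1.46], [-0.68, 0.17, 0.48, 0.44, 0.25], [2.55, -0.59, -8.77, 0.11, 3.54]]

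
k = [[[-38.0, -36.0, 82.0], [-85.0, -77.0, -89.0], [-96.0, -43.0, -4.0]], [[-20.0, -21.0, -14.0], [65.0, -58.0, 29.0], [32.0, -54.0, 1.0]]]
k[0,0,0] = -38.0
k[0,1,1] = -77.0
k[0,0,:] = [-38.0, -36.0, 82.0]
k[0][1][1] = -77.0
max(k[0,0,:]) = 82.0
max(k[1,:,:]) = 65.0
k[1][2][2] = 1.0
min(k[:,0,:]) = -38.0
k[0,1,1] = -77.0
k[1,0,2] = -14.0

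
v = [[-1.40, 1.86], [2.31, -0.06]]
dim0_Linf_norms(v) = [2.31, 1.86]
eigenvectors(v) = [[-0.78, -0.55],[0.63, -0.84]]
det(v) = -4.21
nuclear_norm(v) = 4.38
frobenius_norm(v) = 3.28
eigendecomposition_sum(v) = [[-1.9, 1.24], [1.54, -1.01]] + [[0.5, 0.62], [0.77, 0.95]]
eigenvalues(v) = [-2.91, 1.45]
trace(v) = -1.46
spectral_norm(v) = 2.95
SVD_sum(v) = [[-1.86, 0.97], [1.84, -0.96]] + [[0.46, 0.89],[0.47, 0.90]]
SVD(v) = [[-0.71,  0.7], [0.7,  0.71]] @ diag([2.953893788562772, 1.4261176269474658]) @ [[0.89,  -0.46], [0.46,  0.89]]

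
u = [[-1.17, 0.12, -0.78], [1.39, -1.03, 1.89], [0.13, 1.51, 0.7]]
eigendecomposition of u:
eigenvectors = [[0.33, -0.79, -0.22], [-0.86, -0.37, 0.50], [0.40, 0.5, 0.84]]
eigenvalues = [-2.44, -0.62, 1.56]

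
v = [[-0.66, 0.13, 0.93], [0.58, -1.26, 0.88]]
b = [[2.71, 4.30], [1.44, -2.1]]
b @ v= [[0.71,-5.07,6.30], [-2.17,2.83,-0.51]]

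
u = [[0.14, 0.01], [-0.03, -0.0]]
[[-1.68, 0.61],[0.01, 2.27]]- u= [[-1.82,0.60], [0.04,2.27]]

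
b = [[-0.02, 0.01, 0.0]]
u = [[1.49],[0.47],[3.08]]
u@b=[[-0.03, 0.01, 0.00],[-0.01, 0.00, 0.0],[-0.06, 0.03, 0.0]]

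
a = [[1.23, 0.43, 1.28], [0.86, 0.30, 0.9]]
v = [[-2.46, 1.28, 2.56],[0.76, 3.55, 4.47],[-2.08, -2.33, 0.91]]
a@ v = [[-5.36, 0.12, 6.24],[-3.76, 0.07, 4.36]]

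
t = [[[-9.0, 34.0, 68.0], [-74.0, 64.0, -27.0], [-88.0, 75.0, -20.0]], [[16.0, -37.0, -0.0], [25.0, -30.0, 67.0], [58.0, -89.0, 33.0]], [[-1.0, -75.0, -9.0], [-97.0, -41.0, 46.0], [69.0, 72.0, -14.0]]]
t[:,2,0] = [-88.0, 58.0, 69.0]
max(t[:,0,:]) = 68.0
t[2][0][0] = -1.0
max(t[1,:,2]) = 67.0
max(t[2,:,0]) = 69.0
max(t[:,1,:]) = 67.0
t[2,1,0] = -97.0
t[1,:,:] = [[16.0, -37.0, -0.0], [25.0, -30.0, 67.0], [58.0, -89.0, 33.0]]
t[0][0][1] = 34.0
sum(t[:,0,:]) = -13.0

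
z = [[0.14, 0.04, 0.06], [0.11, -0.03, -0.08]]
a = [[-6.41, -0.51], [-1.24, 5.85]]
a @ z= [[-0.95, -0.24, -0.34],[0.47, -0.23, -0.54]]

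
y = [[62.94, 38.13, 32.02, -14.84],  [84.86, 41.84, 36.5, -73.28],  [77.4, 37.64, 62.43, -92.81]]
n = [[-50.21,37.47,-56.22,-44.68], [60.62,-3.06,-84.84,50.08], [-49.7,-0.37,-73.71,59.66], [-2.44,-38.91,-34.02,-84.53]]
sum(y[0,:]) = 118.25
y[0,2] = 32.02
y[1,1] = 41.84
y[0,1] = 38.13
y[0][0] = 62.94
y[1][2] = 36.5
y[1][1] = 41.84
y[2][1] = 37.64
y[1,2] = 36.5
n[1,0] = 60.62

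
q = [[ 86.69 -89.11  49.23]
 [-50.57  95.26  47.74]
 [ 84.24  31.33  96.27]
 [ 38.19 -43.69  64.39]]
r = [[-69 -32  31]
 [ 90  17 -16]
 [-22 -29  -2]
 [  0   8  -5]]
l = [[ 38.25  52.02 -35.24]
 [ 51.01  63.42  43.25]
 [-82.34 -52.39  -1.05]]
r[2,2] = -2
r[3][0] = 0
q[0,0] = 86.69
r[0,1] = -32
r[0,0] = -69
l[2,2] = -1.05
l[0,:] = [38.25, 52.02, -35.24]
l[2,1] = -52.39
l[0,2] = -35.24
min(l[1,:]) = 43.25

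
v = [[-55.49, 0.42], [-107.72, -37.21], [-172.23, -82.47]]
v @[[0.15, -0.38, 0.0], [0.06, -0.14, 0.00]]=[[-8.30, 21.03, 0.0], [-18.39, 46.14, 0.0], [-30.78, 76.99, 0.00]]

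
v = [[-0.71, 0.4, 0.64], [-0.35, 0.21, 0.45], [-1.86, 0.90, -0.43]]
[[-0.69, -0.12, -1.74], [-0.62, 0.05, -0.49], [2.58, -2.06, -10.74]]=v @[[-0.36,0.77,1.89], [1.09,-0.29,-6.41], [-2.16,0.85,3.38]]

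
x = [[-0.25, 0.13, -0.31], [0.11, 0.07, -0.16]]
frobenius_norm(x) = 0.47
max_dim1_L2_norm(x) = 0.42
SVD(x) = [[-0.98, -0.22], [-0.22, 0.98]] @ diag([0.42715348304703693, 0.1887853329069416]) @ [[0.52, -0.33, 0.79],[0.86, 0.21, -0.47]]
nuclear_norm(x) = 0.62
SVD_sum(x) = [[-0.21, 0.14, -0.33], [-0.05, 0.03, -0.07]] + [[-0.04, -0.01, 0.02], [0.16, 0.04, -0.09]]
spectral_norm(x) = 0.43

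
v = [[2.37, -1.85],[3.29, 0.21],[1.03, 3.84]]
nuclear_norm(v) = 8.45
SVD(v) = [[0.24,0.68], [-0.29,0.73], [-0.93,-0.05]] @ diag([4.277633277277433, 4.173242569648778]) @ [[-0.31,-0.95], [0.95,-0.31]]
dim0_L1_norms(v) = [6.69, 5.9]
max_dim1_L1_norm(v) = 4.87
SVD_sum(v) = [[-0.32,-0.97], [0.38,1.17], [1.24,3.77]] + [[2.69, -0.88],  [2.91, -0.96],  [-0.21, 0.07]]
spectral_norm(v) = 4.28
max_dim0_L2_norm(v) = 4.27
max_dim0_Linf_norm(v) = 3.84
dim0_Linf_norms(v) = [3.29, 3.84]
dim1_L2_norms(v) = [3.01, 3.3, 3.98]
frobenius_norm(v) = 5.98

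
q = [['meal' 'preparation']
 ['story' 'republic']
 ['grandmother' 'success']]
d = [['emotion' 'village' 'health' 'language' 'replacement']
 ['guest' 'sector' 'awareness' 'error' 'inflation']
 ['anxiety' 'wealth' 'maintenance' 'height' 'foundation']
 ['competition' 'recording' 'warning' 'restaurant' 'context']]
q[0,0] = 'meal'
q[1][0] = 'story'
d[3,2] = 'warning'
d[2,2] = 'maintenance'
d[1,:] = ['guest', 'sector', 'awareness', 'error', 'inflation']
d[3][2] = 'warning'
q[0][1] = 'preparation'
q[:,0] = ['meal', 'story', 'grandmother']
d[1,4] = 'inflation'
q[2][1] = 'success'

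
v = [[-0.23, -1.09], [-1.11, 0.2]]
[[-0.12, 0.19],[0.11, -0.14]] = v @[[-0.08, 0.09], [0.13, -0.19]]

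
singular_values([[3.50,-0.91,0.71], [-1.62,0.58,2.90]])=[4.09, 2.86]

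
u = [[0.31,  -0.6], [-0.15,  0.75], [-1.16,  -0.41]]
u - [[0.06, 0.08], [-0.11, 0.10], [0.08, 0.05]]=[[0.25, -0.68], [-0.04, 0.65], [-1.24, -0.46]]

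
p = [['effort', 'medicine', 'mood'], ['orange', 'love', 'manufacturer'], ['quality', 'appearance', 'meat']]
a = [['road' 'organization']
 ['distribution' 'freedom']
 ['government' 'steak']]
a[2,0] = 'government'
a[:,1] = ['organization', 'freedom', 'steak']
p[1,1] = 'love'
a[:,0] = ['road', 'distribution', 'government']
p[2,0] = 'quality'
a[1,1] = 'freedom'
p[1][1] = 'love'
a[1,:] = ['distribution', 'freedom']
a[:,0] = ['road', 'distribution', 'government']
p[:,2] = ['mood', 'manufacturer', 'meat']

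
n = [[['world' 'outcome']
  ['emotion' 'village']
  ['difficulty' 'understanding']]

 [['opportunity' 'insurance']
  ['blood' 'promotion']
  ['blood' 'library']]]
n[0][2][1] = 'understanding'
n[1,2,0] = 'blood'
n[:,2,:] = [['difficulty', 'understanding'], ['blood', 'library']]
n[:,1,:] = [['emotion', 'village'], ['blood', 'promotion']]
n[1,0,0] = 'opportunity'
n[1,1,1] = 'promotion'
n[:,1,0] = ['emotion', 'blood']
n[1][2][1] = 'library'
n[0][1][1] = 'village'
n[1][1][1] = 'promotion'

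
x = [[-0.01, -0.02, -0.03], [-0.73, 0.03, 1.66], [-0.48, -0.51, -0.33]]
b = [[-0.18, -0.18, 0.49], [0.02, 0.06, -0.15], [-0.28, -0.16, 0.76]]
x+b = [[-0.19, -0.20, 0.46], [-0.71, 0.09, 1.51], [-0.76, -0.67, 0.43]]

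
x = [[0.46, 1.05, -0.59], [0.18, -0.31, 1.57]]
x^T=[[0.46, 0.18], [1.05, -0.31], [-0.59, 1.57]]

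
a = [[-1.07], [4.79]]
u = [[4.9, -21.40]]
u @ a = [[-107.75]]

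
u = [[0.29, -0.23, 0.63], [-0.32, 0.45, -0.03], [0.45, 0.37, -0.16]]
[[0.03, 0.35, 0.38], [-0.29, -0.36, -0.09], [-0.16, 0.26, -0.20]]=u@[[0.07, 0.8, -0.07], [-0.61, -0.23, -0.21], [-0.2, 0.11, 0.56]]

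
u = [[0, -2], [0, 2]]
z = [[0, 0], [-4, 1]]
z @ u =[[0, 0], [0, 10]]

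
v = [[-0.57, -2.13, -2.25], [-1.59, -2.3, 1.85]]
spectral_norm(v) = 3.51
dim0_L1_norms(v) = [2.16, 4.43, 4.1]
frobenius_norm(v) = 4.60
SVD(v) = [[0.56, 0.83], [0.83, -0.56]] @ diag([3.514567190966853, 2.9686221484350885]) @ [[-0.47, -0.88, 0.08], [0.14, -0.16, -0.98]]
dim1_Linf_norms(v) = [2.25, 2.3]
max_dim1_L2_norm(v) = 3.35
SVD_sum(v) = [[-0.92, -1.74, 0.15], [-1.36, -2.57, 0.22]] + [[0.35, -0.39, -2.4], [-0.23, 0.27, 1.63]]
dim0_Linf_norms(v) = [1.59, 2.3, 2.25]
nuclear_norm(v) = 6.48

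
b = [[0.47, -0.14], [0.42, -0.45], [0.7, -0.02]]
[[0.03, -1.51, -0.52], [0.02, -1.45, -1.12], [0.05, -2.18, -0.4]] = b @ [[0.07, -3.11, -0.51], [0.01, 0.31, 2.01]]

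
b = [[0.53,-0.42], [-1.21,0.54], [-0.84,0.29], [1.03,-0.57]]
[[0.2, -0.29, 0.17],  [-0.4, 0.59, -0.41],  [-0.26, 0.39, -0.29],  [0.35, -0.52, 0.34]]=b @ [[0.27, -0.41, 0.37], [-0.13, 0.17, 0.07]]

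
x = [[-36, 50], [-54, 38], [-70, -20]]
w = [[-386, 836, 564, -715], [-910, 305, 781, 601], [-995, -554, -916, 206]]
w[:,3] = [-715, 601, 206]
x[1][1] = 38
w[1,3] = 601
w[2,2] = -916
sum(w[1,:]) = 777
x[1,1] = 38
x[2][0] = -70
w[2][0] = -995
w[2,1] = -554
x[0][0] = -36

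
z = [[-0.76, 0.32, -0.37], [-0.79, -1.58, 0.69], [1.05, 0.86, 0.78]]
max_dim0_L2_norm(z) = 1.83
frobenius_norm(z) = 2.62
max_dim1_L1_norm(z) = 3.06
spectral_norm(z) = 2.19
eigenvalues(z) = [(-1.23+0.34j), (-1.23-0.34j), (0.9+0j)]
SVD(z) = [[-0.09, 0.58, 0.81], [-0.80, -0.52, 0.29], [0.59, -0.62, 0.51]] @ diag([2.191000438093142, 1.3497066264518955, 0.4917408898876568]) @ [[0.60, 0.80, -0.03], [-0.5, 0.36, -0.79], [-0.62, 0.49, 0.62]]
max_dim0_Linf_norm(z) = 1.58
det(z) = 1.45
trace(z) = -1.56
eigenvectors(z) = [[0.48+0.26j, 0.48-0.26j, -0.15+0.00j], [(-0.82+0j), -0.82-0.00j, (0.31+0j)], [0.12-0.11j, 0.12+0.11j, 0.94+0.00j]]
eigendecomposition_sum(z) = [[-0.35+1.28j, 0.19+0.82j, -0.12-0.07j], [(-0.46-1.97j), (-0.85-0.97j), 0.21+0.00j], [(0.34+0.23j), (0.26+0.03j), -0.03+0.03j]] + [[-0.35-1.28j, (0.19-0.82j), -0.12+0.07j],[-0.46+1.97j, (-0.85+0.97j), 0.21-0.00j],[(0.34-0.23j), 0.26-0.03j, -0.03-0.03j]] + [[(-0.06-0j), -0.05+0.00j, (-0.13+0j)], [(0.12+0j), 0.11-0.00j, (0.28-0j)], [(0.37+0j), 0.34-0.00j, 0.84-0.00j]]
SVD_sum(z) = [[-0.12, -0.15, 0.01], [-1.06, -1.4, 0.05], [0.78, 1.03, -0.03]] + [[-0.40, 0.28, -0.62], [0.36, -0.25, 0.56], [0.42, -0.3, 0.66]] + [[-0.24, 0.19, 0.24], [-0.09, 0.07, 0.09], [-0.16, 0.12, 0.16]]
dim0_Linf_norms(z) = [1.05, 1.58, 0.78]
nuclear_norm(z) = 4.03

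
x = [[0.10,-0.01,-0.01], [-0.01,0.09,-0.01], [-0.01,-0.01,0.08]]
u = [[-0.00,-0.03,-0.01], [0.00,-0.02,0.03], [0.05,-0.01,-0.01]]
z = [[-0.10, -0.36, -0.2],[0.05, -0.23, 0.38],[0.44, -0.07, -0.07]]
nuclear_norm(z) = 1.32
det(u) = -0.00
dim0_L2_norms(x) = [0.1, 0.09, 0.08]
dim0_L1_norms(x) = [0.12, 0.11, 0.1]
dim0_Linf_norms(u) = [0.05, 0.03, 0.03]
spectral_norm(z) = 0.46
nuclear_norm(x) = 0.27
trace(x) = 0.27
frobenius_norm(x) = 0.16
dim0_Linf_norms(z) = [0.44, 0.36, 0.38]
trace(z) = -0.40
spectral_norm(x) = 0.11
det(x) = 0.00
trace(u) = -0.03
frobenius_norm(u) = 0.07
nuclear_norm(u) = 0.12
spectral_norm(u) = 0.05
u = z @ x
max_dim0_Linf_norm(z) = 0.44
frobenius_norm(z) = 0.76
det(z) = -0.09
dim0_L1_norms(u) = [0.05, 0.06, 0.05]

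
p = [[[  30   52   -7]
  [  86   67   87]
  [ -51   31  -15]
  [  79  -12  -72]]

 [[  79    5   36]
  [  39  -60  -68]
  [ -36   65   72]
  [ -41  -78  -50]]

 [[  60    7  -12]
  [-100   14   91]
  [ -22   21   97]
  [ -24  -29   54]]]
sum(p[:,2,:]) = 162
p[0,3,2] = -72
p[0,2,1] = 31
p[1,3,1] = -78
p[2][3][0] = -24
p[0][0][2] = -7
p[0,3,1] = -12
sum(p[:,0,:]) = 250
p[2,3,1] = -29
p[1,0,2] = 36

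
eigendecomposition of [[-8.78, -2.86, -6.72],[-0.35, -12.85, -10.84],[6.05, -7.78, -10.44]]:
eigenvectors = [[0.41, 0.74, 0.5], [0.72, 0.62, 0.78], [-0.55, -0.25, 0.38]]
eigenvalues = [-4.75, -8.92, -18.4]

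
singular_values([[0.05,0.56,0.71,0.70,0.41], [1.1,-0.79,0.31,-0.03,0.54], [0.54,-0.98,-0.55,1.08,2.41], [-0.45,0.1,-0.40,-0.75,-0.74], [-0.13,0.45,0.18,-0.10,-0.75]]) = [3.34, 1.39, 1.18, 0.2, 0.07]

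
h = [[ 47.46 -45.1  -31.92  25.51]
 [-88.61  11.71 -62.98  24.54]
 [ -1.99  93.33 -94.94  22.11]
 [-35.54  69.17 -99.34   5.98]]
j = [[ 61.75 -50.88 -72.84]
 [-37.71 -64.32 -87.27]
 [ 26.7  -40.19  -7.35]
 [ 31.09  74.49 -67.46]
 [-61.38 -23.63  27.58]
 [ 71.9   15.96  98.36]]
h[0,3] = 25.51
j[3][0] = 31.09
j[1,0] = -37.71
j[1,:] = [-37.71, -64.32, -87.27]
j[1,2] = -87.27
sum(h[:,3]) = 78.14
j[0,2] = -72.84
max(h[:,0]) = 47.46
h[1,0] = -88.61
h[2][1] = 93.33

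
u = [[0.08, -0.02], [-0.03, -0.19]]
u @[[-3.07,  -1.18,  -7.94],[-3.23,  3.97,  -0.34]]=[[-0.18,-0.17,-0.63], [0.71,-0.72,0.3]]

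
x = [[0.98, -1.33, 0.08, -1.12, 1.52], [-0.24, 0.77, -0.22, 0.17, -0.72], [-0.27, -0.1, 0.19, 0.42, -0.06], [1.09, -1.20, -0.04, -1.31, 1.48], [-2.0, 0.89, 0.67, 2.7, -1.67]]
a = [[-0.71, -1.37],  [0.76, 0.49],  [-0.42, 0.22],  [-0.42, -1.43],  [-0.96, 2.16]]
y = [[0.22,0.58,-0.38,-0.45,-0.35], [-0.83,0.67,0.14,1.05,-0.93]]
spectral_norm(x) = 5.26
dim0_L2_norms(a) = [1.53, 2.98]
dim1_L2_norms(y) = [0.92, 1.77]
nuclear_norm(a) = 4.51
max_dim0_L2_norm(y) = 1.14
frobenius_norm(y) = 1.99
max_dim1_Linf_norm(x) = 2.7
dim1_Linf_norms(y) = [0.58, 1.05]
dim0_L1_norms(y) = [1.05, 1.25, 0.52, 1.5, 1.28]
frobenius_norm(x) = 5.45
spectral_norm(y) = 1.77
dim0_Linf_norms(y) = [0.83, 0.67, 0.38, 1.05, 0.93]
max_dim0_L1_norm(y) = 1.5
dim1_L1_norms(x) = [5.03, 2.12, 1.04, 5.12, 7.93]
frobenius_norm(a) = 3.35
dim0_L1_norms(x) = [4.58, 4.29, 1.2, 5.72, 5.45]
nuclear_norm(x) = 6.69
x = a @ y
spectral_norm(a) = 2.98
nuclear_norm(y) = 2.69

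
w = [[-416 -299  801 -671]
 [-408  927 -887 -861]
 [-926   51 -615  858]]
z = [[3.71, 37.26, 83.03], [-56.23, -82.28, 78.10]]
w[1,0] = -408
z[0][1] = 37.26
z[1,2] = 78.1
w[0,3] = -671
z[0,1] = 37.26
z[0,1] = 37.26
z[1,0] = -56.23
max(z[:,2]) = 83.03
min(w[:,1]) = -299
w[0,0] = -416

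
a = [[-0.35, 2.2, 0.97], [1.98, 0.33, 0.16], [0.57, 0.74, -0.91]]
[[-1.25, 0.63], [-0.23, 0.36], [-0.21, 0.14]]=a@[[-0.02,0.13],[-0.49,0.25],[-0.18,0.13]]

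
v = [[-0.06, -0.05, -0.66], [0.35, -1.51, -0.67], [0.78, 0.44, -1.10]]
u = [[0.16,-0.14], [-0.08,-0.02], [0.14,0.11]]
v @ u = [[-0.10, -0.06],  [0.08, -0.09],  [-0.06, -0.24]]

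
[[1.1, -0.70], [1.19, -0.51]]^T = [[1.10, 1.19], [-0.70, -0.51]]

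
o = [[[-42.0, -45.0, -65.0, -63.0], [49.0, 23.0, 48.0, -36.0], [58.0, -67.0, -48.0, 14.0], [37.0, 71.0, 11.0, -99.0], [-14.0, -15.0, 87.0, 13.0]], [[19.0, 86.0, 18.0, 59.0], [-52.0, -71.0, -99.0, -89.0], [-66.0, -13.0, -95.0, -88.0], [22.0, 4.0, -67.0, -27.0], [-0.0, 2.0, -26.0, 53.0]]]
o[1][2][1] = -13.0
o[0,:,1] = [-45.0, 23.0, -67.0, 71.0, -15.0]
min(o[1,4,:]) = -26.0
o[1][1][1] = -71.0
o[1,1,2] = -99.0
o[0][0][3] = -63.0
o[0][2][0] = 58.0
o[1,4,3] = 53.0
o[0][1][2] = 48.0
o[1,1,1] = -71.0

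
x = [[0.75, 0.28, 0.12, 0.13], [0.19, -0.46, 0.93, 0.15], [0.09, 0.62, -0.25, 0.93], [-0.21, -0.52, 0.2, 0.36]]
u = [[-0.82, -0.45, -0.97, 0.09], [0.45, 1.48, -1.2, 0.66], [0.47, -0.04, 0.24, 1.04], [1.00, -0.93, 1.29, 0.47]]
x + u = [[-0.07, -0.17, -0.85, 0.22], [0.64, 1.02, -0.27, 0.81], [0.56, 0.58, -0.01, 1.97], [0.79, -1.45, 1.49, 0.83]]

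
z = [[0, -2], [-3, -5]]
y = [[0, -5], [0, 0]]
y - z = [[0, -3], [3, 5]]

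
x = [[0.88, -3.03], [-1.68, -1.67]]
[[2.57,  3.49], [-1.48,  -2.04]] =x @[[1.34, 1.83],[-0.46, -0.62]]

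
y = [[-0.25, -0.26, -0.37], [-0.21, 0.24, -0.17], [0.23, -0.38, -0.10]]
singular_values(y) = [0.57, 0.52, 0.1]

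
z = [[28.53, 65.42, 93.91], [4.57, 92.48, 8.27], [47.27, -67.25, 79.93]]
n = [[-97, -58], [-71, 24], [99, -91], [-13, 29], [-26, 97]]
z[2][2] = 79.93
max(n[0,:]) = -58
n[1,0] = -71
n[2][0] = 99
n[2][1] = -91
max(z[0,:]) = 93.91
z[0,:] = [28.53, 65.42, 93.91]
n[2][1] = -91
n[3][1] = 29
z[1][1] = 92.48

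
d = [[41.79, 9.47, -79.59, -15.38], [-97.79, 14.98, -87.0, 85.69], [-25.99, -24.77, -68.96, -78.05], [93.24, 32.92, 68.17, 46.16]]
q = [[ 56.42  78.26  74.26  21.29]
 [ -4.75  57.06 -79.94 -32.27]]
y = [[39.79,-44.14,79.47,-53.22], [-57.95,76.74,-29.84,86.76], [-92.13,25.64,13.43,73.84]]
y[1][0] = -57.95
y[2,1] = 25.64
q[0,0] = 56.42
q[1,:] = [-4.75, 57.06, -79.94, -32.27]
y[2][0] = -92.13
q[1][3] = -32.27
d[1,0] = -97.79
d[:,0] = [41.79, -97.79, -25.99, 93.24]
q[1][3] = -32.27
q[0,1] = 78.26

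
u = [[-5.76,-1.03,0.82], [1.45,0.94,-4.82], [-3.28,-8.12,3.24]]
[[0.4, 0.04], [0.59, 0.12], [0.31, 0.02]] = u@ [[-0.08, -0.01], [-0.07, -0.01], [-0.16, -0.03]]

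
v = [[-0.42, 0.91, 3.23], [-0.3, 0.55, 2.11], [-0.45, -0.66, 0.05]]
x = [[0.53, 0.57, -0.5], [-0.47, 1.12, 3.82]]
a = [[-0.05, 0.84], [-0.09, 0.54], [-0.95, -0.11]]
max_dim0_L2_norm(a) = 1.0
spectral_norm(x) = 4.03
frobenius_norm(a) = 1.39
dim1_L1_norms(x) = [1.6, 5.41]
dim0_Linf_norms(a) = [0.95, 0.84]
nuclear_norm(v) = 4.84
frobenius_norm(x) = 4.11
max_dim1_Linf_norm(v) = 3.23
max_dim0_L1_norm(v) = 5.39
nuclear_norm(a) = 1.96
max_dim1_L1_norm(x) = 5.41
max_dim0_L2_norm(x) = 3.85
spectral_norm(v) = 4.04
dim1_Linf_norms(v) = [3.23, 2.11, 0.66]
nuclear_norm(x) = 4.87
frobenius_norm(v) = 4.11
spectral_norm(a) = 1.01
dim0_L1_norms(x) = [1.0, 1.69, 4.32]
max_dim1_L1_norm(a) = 1.06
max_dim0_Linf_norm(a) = 0.95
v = a @ x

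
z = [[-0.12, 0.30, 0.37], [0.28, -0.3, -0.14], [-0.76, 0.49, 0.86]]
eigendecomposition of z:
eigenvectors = [[-0.53+0.25j, -0.53-0.25j, -0.27+0.00j], [-0.03+0.11j, -0.03-0.11j, 0.81+0.00j], [-0.80+0.00j, (-0.8-0j), (-0.52+0j)]]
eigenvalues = [(0.37+0.17j), (0.37-0.17j), (-0.31+0j)]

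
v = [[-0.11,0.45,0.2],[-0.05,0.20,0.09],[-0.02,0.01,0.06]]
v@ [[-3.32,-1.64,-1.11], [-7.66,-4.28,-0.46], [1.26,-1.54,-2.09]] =[[-2.83, -2.05, -0.5], [-1.25, -0.91, -0.22], [0.07, -0.1, -0.11]]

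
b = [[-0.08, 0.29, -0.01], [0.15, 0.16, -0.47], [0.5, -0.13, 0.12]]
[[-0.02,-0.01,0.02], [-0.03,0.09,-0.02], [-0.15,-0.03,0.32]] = b @ [[-0.31, -0.01, 0.62], [-0.15, -0.03, 0.26], [-0.09, -0.20, 0.33]]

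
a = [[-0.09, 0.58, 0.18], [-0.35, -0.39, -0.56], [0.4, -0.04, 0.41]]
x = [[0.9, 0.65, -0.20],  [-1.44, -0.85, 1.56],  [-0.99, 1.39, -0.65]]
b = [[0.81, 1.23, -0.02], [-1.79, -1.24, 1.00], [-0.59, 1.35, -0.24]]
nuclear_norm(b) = 4.75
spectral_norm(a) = 0.98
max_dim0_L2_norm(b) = 2.21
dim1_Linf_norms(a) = [0.58, 0.56, 0.41]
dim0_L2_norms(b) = [2.05, 2.21, 1.03]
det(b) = -2.04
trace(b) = -0.67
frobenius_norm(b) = 3.18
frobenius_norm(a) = 1.14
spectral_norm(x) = 2.52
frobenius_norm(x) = 3.14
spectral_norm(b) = 2.79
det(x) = -2.50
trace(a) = -0.07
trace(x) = -0.60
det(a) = 0.00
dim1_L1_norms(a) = [0.85, 1.3, 0.85]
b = a + x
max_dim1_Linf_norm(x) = 1.56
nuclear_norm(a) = 1.56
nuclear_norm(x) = 4.86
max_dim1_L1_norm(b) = 4.03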